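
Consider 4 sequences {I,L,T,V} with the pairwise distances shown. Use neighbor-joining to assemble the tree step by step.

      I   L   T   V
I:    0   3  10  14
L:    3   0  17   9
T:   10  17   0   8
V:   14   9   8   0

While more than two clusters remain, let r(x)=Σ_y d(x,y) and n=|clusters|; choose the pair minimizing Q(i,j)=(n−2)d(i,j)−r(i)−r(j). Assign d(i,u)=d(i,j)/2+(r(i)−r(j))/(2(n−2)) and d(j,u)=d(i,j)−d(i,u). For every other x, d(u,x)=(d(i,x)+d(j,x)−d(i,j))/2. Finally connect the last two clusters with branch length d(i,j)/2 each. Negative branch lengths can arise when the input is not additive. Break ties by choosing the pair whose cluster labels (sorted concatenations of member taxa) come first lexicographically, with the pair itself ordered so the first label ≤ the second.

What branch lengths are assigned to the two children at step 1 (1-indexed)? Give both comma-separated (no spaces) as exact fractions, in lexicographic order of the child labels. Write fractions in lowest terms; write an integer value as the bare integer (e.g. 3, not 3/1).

1,2

step 1: merge (I,L) at d=3, Q=-50; branch lengths I→1, L→2; new cluster IL
  updated: d(IL,T)=12, d(IL,V)=10
step 2: merge (IL,T) at d=12, Q=-30; branch lengths IL→7, T→5; new cluster ILT
  updated: d(ILT,V)=3
step 3: merge (ILT,V) at d=3; branch lengths ILT→3/2, V→3/2; new cluster ILTV
final tree: (((I:1,L:2):7,T:5):3/2,V:3/2)
total length: 18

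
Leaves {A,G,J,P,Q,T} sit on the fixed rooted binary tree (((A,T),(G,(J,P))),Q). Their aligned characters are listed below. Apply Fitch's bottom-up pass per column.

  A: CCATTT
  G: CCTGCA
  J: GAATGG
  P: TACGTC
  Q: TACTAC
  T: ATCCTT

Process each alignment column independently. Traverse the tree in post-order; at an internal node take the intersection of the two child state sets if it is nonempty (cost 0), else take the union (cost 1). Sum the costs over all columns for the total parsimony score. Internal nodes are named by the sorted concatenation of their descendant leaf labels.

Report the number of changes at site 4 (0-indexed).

AT@0: {C} ∪ {A} = {A,C} (union, +1)
JP@0: {G} ∪ {T} = {G,T} (union, +1)
GJP@0: {C} ∪ {G,T} = {C,G,T} (union, +1)
AGJPT@0: {A,C} ∩ {C,G,T} = {C} (intersection, +0)
AGJPQT@0: {C} ∪ {T} = {C,T} (union, +1)
AT@1: {C} ∪ {T} = {C,T} (union, +1)
JP@1: {A} ∩ {A} = {A} (intersection, +0)
GJP@1: {C} ∪ {A} = {A,C} (union, +1)
AGJPT@1: {C,T} ∩ {A,C} = {C} (intersection, +0)
AGJPQT@1: {C} ∪ {A} = {A,C} (union, +1)
AT@2: {A} ∪ {C} = {A,C} (union, +1)
JP@2: {A} ∪ {C} = {A,C} (union, +1)
GJP@2: {T} ∪ {A,C} = {A,C,T} (union, +1)
AGJPT@2: {A,C} ∩ {A,C,T} = {A,C} (intersection, +0)
AGJPQT@2: {A,C} ∩ {C} = {C} (intersection, +0)
AT@3: {T} ∪ {C} = {C,T} (union, +1)
JP@3: {T} ∪ {G} = {G,T} (union, +1)
GJP@3: {G} ∩ {G,T} = {G} (intersection, +0)
AGJPT@3: {C,T} ∪ {G} = {C,G,T} (union, +1)
AGJPQT@3: {C,G,T} ∩ {T} = {T} (intersection, +0)
AT@4: {T} ∩ {T} = {T} (intersection, +0)
JP@4: {G} ∪ {T} = {G,T} (union, +1)
GJP@4: {C} ∪ {G,T} = {C,G,T} (union, +1)
AGJPT@4: {T} ∩ {C,G,T} = {T} (intersection, +0)
AGJPQT@4: {T} ∪ {A} = {A,T} (union, +1)
AT@5: {T} ∩ {T} = {T} (intersection, +0)
JP@5: {G} ∪ {C} = {C,G} (union, +1)
GJP@5: {A} ∪ {C,G} = {A,C,G} (union, +1)
AGJPT@5: {T} ∪ {A,C,G} = {A,C,G,T} (union, +1)
AGJPQT@5: {A,C,G,T} ∩ {C} = {C} (intersection, +0)
per-site changes: [4, 3, 3, 3, 3, 3]; total = 19

3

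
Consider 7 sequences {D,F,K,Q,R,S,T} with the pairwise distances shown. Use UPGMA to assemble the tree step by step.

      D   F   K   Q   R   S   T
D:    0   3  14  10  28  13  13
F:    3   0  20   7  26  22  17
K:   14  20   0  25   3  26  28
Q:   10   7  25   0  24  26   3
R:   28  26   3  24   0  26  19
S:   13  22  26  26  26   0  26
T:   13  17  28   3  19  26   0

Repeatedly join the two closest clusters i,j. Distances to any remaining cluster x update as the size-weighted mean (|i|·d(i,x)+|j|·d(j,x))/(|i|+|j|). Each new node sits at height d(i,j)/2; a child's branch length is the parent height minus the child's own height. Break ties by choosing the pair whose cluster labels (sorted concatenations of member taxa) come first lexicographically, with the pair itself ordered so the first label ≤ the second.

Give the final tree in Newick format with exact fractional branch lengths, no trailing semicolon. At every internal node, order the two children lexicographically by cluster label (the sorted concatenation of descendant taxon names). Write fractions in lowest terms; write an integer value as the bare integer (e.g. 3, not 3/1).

iteration 1: select D,F (d=3); attach at lengths (3/2, 3/2); label the merged cluster DF
  updated: d(DF,K)=17, d(DF,Q)=17/2, d(DF,R)=27, d(DF,S)=35/2, d(DF,T)=15
iteration 2: select K,R (d=3); attach at lengths (3/2, 3/2); label the merged cluster KR
  updated: d(DF,KR)=22, d(KR,Q)=49/2, d(KR,S)=26, d(KR,T)=47/2
iteration 3: select Q,T (d=3); attach at lengths (3/2, 3/2); label the merged cluster QT
  updated: d(DF,QT)=47/4, d(KR,QT)=24, d(QT,S)=26
iteration 4: select DF,QT (d=47/4); attach at lengths (35/8, 35/8); label the merged cluster DFQT
  updated: d(DFQT,KR)=23, d(DFQT,S)=87/4
iteration 5: select DFQT,S (d=87/4); attach at lengths (5, 87/8); label the merged cluster DFQST
  updated: d(DFQST,KR)=118/5
iteration 6: select DFQST,KR (d=118/5); attach at lengths (37/40, 103/10); label the merged cluster DFKQRST
final tree: ((((D:3/2,F:3/2):35/8,(Q:3/2,T:3/2):35/8):5,S:87/8):37/40,(K:3/2,R:3/2):103/10)
total length: 897/20

((((D:3/2,F:3/2):35/8,(Q:3/2,T:3/2):35/8):5,S:87/8):37/40,(K:3/2,R:3/2):103/10)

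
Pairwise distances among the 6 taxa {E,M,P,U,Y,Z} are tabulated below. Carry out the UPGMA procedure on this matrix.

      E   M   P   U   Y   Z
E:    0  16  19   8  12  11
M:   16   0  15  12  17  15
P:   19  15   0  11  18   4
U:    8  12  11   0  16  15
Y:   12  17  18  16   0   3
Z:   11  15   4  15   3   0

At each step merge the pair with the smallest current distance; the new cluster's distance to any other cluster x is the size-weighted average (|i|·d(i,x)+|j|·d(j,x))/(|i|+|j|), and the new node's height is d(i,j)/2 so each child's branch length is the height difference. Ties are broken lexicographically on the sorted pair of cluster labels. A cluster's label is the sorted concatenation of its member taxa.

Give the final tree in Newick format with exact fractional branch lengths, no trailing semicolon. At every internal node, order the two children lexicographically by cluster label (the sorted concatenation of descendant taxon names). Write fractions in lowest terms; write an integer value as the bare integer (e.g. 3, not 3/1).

(((E:4,U:4):3,M:7):5/18,(P:11/2,(Y:3/2,Z:3/2):4):16/9)

1. join Y+Z (d=3) ⇒ YZ; edges |Y|=3/2, |Z|=3/2
  updated: d(E,YZ)=23/2, d(M,YZ)=16, d(P,YZ)=11, d(U,YZ)=31/2
2. join E+U (d=8) ⇒ EU; edges |E|=4, |U|=4
  updated: d(EU,M)=14, d(EU,P)=15, d(EU,YZ)=27/2
3. join P+YZ (d=11) ⇒ PYZ; edges |P|=11/2, |YZ|=4
  updated: d(EU,PYZ)=14, d(M,PYZ)=47/3
4. join EU+M (d=14) ⇒ EMU; edges |EU|=3, |M|=7
  updated: d(EMU,PYZ)=131/9
5. join EMU+PYZ (d=131/9) ⇒ EMPUYZ; edges |EMU|=5/18, |PYZ|=16/9
final tree: (((E:4,U:4):3,M:7):5/18,(P:11/2,(Y:3/2,Z:3/2):4):16/9)
total length: 293/9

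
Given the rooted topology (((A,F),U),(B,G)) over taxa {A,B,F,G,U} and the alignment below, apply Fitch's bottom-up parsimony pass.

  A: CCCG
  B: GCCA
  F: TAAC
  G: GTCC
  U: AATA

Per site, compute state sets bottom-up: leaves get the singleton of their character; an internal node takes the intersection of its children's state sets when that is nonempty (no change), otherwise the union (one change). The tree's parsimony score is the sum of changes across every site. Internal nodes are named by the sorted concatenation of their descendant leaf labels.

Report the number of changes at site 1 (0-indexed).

3

[col 0] AF: children A:{C}, F:{T} ∪→ {C,T}; cost 1
[col 0] AFU: children AF:{C,T}, U:{A} ∪→ {A,C,T}; cost 1
[col 0] BG: children B:{G}, G:{G} ∩→ {G}; cost 0
[col 0] ABFGU: children AFU:{A,C,T}, BG:{G} ∪→ {A,C,G,T}; cost 1
[col 1] AF: children A:{C}, F:{A} ∪→ {A,C}; cost 1
[col 1] AFU: children AF:{A,C}, U:{A} ∩→ {A}; cost 0
[col 1] BG: children B:{C}, G:{T} ∪→ {C,T}; cost 1
[col 1] ABFGU: children AFU:{A}, BG:{C,T} ∪→ {A,C,T}; cost 1
[col 2] AF: children A:{C}, F:{A} ∪→ {A,C}; cost 1
[col 2] AFU: children AF:{A,C}, U:{T} ∪→ {A,C,T}; cost 1
[col 2] BG: children B:{C}, G:{C} ∩→ {C}; cost 0
[col 2] ABFGU: children AFU:{A,C,T}, BG:{C} ∩→ {C}; cost 0
[col 3] AF: children A:{G}, F:{C} ∪→ {C,G}; cost 1
[col 3] AFU: children AF:{C,G}, U:{A} ∪→ {A,C,G}; cost 1
[col 3] BG: children B:{A}, G:{C} ∪→ {A,C}; cost 1
[col 3] ABFGU: children AFU:{A,C,G}, BG:{A,C} ∩→ {A,C}; cost 0
per-site changes: [3, 3, 2, 3]; total = 11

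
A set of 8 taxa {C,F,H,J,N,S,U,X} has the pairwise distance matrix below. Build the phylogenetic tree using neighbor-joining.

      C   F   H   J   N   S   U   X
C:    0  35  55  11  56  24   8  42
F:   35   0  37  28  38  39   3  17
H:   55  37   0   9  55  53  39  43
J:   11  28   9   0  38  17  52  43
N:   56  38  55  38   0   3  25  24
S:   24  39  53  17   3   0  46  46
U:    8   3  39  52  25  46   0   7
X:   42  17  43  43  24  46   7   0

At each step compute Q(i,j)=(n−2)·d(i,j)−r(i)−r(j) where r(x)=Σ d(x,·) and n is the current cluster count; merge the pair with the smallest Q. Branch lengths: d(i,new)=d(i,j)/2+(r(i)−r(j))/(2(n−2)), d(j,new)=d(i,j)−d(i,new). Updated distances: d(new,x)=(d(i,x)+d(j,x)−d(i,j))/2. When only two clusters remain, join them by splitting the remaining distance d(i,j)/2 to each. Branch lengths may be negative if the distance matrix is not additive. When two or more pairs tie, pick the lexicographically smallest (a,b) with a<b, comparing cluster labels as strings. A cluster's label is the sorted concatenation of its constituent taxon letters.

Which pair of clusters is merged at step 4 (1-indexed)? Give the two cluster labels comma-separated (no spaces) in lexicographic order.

HJ,NS

step 1: merge (N,S) at d=3, Q=-449; branch lengths N→29/12, S→7/12; new cluster NS
  updated: d(C,NS)=77/2, d(F,NS)=37, d(H,NS)=105/2, d(J,NS)=26, d(NS,U)=34, d(NS,X)=67/2
step 2: merge (H,J) at d=9, Q=-719/2; branch lengths H→223/20, J→-43/20; new cluster HJ
  updated: d(C,HJ)=57/2, d(F,HJ)=28, d(HJ,NS)=139/4, d(HJ,U)=41, d(HJ,X)=77/2
step 3: merge (C,U) at d=8, Q=-213; branch lengths C→91/8, U→-27/8; new cluster CU
  updated: d(CU,F)=15, d(CU,HJ)=123/4, d(CU,NS)=129/4, d(CU,X)=41/2
step 4: merge (HJ,NS) at d=139/4, Q=-661/4; branch lengths HJ→395/24, NS→439/24; new cluster HJNS
  updated: d(CU,HJNS)=113/8, d(F,HJNS)=121/8, d(HJNS,X)=149/8
step 5: merge (CU,HJNS) at d=113/8, Q=-277/4; branch lengths CU→15/2, HJNS→53/8; new cluster CHJNSU
  updated: d(CHJNSU,F)=8, d(CHJNSU,X)=25/2
step 6: merge (CHJNSU,F) at d=8, Q=-75/2; branch lengths CHJNSU→7/4, F→25/4; new cluster CFHJNSU
  updated: d(CFHJNSU,X)=43/4
step 7: merge (CFHJNSU,X) at d=43/4; branch lengths CFHJNSU→43/8, X→43/8; new cluster CFHJNSUX
final tree: ((((C:91/8,U:-27/8):15/2,((H:223/20,J:-43/20):395/24,(N:29/12,S:7/12):439/24):53/8):7/4,F:25/4):43/8,X:43/8)
total length: 701/8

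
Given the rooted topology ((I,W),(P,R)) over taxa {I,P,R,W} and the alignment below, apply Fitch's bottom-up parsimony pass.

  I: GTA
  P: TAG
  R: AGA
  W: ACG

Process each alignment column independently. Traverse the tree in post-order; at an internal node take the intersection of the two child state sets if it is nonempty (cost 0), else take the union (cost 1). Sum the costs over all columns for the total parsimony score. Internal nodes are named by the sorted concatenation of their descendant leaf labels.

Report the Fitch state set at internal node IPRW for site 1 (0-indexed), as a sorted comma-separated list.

A,C,G,T

[col 0] IW: children I:{G}, W:{A} ∪→ {A,G}; cost 1
[col 0] PR: children P:{T}, R:{A} ∪→ {A,T}; cost 1
[col 0] IPRW: children IW:{A,G}, PR:{A,T} ∩→ {A}; cost 0
[col 1] IW: children I:{T}, W:{C} ∪→ {C,T}; cost 1
[col 1] PR: children P:{A}, R:{G} ∪→ {A,G}; cost 1
[col 1] IPRW: children IW:{C,T}, PR:{A,G} ∪→ {A,C,G,T}; cost 1
[col 2] IW: children I:{A}, W:{G} ∪→ {A,G}; cost 1
[col 2] PR: children P:{G}, R:{A} ∪→ {A,G}; cost 1
[col 2] IPRW: children IW:{A,G}, PR:{A,G} ∩→ {A,G}; cost 0
per-site changes: [2, 3, 2]; total = 7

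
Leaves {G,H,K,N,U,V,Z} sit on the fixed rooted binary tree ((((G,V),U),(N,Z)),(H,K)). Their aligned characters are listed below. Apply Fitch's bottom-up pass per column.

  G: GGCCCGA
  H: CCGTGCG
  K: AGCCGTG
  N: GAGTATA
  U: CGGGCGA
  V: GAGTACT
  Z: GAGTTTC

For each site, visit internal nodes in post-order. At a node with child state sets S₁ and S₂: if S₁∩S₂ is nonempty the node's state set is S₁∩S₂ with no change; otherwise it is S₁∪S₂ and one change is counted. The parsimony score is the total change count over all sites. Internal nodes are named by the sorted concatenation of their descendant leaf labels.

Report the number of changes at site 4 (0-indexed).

site 0, node GV: G={G} ∩ V={G} → {G} (+0)
site 0, node GUV: GV={G} ∪ U={C} → {C,G} (+1)
site 0, node NZ: N={G} ∩ Z={G} → {G} (+0)
site 0, node GNUVZ: GUV={C,G} ∩ NZ={G} → {G} (+0)
site 0, node HK: H={C} ∪ K={A} → {A,C} (+1)
site 0, node GHKNUVZ: GNUVZ={G} ∪ HK={A,C} → {A,C,G} (+1)
site 1, node GV: G={G} ∪ V={A} → {A,G} (+1)
site 1, node GUV: GV={A,G} ∩ U={G} → {G} (+0)
site 1, node NZ: N={A} ∩ Z={A} → {A} (+0)
site 1, node GNUVZ: GUV={G} ∪ NZ={A} → {A,G} (+1)
site 1, node HK: H={C} ∪ K={G} → {C,G} (+1)
site 1, node GHKNUVZ: GNUVZ={A,G} ∩ HK={C,G} → {G} (+0)
site 2, node GV: G={C} ∪ V={G} → {C,G} (+1)
site 2, node GUV: GV={C,G} ∩ U={G} → {G} (+0)
site 2, node NZ: N={G} ∩ Z={G} → {G} (+0)
site 2, node GNUVZ: GUV={G} ∩ NZ={G} → {G} (+0)
site 2, node HK: H={G} ∪ K={C} → {C,G} (+1)
site 2, node GHKNUVZ: GNUVZ={G} ∩ HK={C,G} → {G} (+0)
site 3, node GV: G={C} ∪ V={T} → {C,T} (+1)
site 3, node GUV: GV={C,T} ∪ U={G} → {C,G,T} (+1)
site 3, node NZ: N={T} ∩ Z={T} → {T} (+0)
site 3, node GNUVZ: GUV={C,G,T} ∩ NZ={T} → {T} (+0)
site 3, node HK: H={T} ∪ K={C} → {C,T} (+1)
site 3, node GHKNUVZ: GNUVZ={T} ∩ HK={C,T} → {T} (+0)
site 4, node GV: G={C} ∪ V={A} → {A,C} (+1)
site 4, node GUV: GV={A,C} ∩ U={C} → {C} (+0)
site 4, node NZ: N={A} ∪ Z={T} → {A,T} (+1)
site 4, node GNUVZ: GUV={C} ∪ NZ={A,T} → {A,C,T} (+1)
site 4, node HK: H={G} ∩ K={G} → {G} (+0)
site 4, node GHKNUVZ: GNUVZ={A,C,T} ∪ HK={G} → {A,C,G,T} (+1)
site 5, node GV: G={G} ∪ V={C} → {C,G} (+1)
site 5, node GUV: GV={C,G} ∩ U={G} → {G} (+0)
site 5, node NZ: N={T} ∩ Z={T} → {T} (+0)
site 5, node GNUVZ: GUV={G} ∪ NZ={T} → {G,T} (+1)
site 5, node HK: H={C} ∪ K={T} → {C,T} (+1)
site 5, node GHKNUVZ: GNUVZ={G,T} ∩ HK={C,T} → {T} (+0)
site 6, node GV: G={A} ∪ V={T} → {A,T} (+1)
site 6, node GUV: GV={A,T} ∩ U={A} → {A} (+0)
site 6, node NZ: N={A} ∪ Z={C} → {A,C} (+1)
site 6, node GNUVZ: GUV={A} ∩ NZ={A,C} → {A} (+0)
site 6, node HK: H={G} ∩ K={G} → {G} (+0)
site 6, node GHKNUVZ: GNUVZ={A} ∪ HK={G} → {A,G} (+1)
per-site changes: [3, 3, 2, 3, 4, 3, 3]; total = 21

4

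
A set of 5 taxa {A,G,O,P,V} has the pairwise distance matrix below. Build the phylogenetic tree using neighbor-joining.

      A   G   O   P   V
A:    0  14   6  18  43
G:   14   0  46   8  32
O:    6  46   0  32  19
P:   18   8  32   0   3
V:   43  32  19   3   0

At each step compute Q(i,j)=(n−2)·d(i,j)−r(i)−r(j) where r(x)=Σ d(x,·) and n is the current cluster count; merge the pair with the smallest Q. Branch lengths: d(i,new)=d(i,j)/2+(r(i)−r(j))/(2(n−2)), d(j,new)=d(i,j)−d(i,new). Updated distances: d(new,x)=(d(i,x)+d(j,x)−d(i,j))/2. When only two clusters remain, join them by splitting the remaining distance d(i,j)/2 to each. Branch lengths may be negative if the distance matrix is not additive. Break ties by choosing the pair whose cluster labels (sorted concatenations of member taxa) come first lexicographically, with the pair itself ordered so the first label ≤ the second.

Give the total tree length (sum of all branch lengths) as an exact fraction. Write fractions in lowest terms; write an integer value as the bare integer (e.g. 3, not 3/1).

87/2

step 1: merge (A,O) at d=6, Q=-166; branch lengths A→-2/3, O→20/3; new cluster AO
  updated: d(AO,G)=27, d(AO,P)=22, d(AO,V)=28
step 2: merge (AO,G) at d=27, Q=-90; branch lengths AO→16, G→11; new cluster AGO
  updated: d(AGO,P)=3/2, d(AGO,V)=33/2
step 3: merge (AGO,P) at d=3/2, Q=-21; branch lengths AGO→15/2, P→-6; new cluster AGOP
  updated: d(AGOP,V)=9
step 4: merge (AGOP,V) at d=9; branch lengths AGOP→9/2, V→9/2; new cluster AGOPV
final tree: ((((A:-2/3,O:20/3):16,G:11):15/2,P:-6):9/2,V:9/2)
total length: 87/2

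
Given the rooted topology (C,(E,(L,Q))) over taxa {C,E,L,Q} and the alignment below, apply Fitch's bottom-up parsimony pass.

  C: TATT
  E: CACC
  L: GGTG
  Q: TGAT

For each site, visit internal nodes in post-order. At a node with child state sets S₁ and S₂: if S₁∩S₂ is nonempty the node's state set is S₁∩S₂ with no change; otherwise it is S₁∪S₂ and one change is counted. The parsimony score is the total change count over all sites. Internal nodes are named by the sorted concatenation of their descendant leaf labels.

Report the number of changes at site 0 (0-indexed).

2

site 0, node LQ: L={G} ∪ Q={T} → {G,T} (+1)
site 0, node ELQ: E={C} ∪ LQ={G,T} → {C,G,T} (+1)
site 0, node CELQ: C={T} ∩ ELQ={C,G,T} → {T} (+0)
site 1, node LQ: L={G} ∩ Q={G} → {G} (+0)
site 1, node ELQ: E={A} ∪ LQ={G} → {A,G} (+1)
site 1, node CELQ: C={A} ∩ ELQ={A,G} → {A} (+0)
site 2, node LQ: L={T} ∪ Q={A} → {A,T} (+1)
site 2, node ELQ: E={C} ∪ LQ={A,T} → {A,C,T} (+1)
site 2, node CELQ: C={T} ∩ ELQ={A,C,T} → {T} (+0)
site 3, node LQ: L={G} ∪ Q={T} → {G,T} (+1)
site 3, node ELQ: E={C} ∪ LQ={G,T} → {C,G,T} (+1)
site 3, node CELQ: C={T} ∩ ELQ={C,G,T} → {T} (+0)
per-site changes: [2, 1, 2, 2]; total = 7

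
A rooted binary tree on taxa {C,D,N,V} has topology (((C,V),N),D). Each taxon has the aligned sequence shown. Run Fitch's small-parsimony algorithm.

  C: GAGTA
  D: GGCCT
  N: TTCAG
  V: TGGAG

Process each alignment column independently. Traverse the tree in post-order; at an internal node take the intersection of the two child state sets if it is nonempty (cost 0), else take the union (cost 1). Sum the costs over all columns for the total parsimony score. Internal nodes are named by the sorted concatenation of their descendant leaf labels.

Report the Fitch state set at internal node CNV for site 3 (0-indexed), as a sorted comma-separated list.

[col 0] CV: children C:{G}, V:{T} ∪→ {G,T}; cost 1
[col 0] CNV: children CV:{G,T}, N:{T} ∩→ {T}; cost 0
[col 0] CDNV: children CNV:{T}, D:{G} ∪→ {G,T}; cost 1
[col 1] CV: children C:{A}, V:{G} ∪→ {A,G}; cost 1
[col 1] CNV: children CV:{A,G}, N:{T} ∪→ {A,G,T}; cost 1
[col 1] CDNV: children CNV:{A,G,T}, D:{G} ∩→ {G}; cost 0
[col 2] CV: children C:{G}, V:{G} ∩→ {G}; cost 0
[col 2] CNV: children CV:{G}, N:{C} ∪→ {C,G}; cost 1
[col 2] CDNV: children CNV:{C,G}, D:{C} ∩→ {C}; cost 0
[col 3] CV: children C:{T}, V:{A} ∪→ {A,T}; cost 1
[col 3] CNV: children CV:{A,T}, N:{A} ∩→ {A}; cost 0
[col 3] CDNV: children CNV:{A}, D:{C} ∪→ {A,C}; cost 1
[col 4] CV: children C:{A}, V:{G} ∪→ {A,G}; cost 1
[col 4] CNV: children CV:{A,G}, N:{G} ∩→ {G}; cost 0
[col 4] CDNV: children CNV:{G}, D:{T} ∪→ {G,T}; cost 1
per-site changes: [2, 2, 1, 2, 2]; total = 9

A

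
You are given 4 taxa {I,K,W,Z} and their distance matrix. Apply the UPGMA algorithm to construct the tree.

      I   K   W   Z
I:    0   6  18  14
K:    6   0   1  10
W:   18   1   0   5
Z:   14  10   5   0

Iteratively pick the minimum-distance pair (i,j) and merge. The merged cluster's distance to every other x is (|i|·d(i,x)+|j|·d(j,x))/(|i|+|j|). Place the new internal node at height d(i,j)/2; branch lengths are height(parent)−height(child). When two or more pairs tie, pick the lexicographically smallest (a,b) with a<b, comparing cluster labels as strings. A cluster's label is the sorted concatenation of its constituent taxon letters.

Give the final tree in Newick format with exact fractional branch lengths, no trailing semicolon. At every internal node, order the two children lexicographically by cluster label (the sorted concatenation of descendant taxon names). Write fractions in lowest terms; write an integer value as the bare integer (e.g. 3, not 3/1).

(I:19/3,((K:1/2,W:1/2):13/4,Z:15/4):31/12)

iteration 1: select K,W (d=1); attach at lengths (1/2, 1/2); label the merged cluster KW
  updated: d(I,KW)=12, d(KW,Z)=15/2
iteration 2: select KW,Z (d=15/2); attach at lengths (13/4, 15/4); label the merged cluster KWZ
  updated: d(I,KWZ)=38/3
iteration 3: select I,KWZ (d=38/3); attach at lengths (19/3, 31/12); label the merged cluster IKWZ
final tree: (I:19/3,((K:1/2,W:1/2):13/4,Z:15/4):31/12)
total length: 203/12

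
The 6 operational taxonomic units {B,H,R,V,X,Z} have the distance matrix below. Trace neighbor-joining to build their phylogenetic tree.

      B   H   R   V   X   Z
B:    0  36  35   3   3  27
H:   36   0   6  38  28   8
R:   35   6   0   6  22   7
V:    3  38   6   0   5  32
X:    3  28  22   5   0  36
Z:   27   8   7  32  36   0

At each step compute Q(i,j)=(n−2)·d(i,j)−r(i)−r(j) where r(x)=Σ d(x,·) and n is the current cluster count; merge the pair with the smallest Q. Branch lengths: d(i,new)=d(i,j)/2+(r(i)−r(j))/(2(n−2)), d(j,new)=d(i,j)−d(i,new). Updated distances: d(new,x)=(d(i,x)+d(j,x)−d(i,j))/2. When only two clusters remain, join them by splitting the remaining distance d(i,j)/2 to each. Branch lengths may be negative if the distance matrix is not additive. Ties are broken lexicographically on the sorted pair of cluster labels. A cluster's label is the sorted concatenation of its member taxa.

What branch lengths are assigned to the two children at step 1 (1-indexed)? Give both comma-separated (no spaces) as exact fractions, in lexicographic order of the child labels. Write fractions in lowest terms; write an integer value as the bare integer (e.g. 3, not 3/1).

1. join H+Z (d=8, Q=-194) ⇒ HZ; edges |H|=19/4, |Z|=13/4
  updated: d(B,HZ)=55/2, d(HZ,R)=5/2, d(HZ,V)=31, d(HZ,X)=28
2. join HZ+R (d=5/2, Q=-147) ⇒ HRZ; edges |HZ|=31/6, |R|=-8/3
  updated: d(B,HRZ)=30, d(HRZ,V)=69/4, d(HRZ,X)=95/4
3. join B+X (d=3, Q=-247/4) ⇒ BX; edges |B|=41/16, |X|=7/16
  updated: d(BX,HRZ)=203/8, d(BX,V)=5/2
4. join BX+HRZ (d=203/8, Q=-361/8) ⇒ BHRXZ; edges |BX|=85/16, |HRZ|=321/16
  updated: d(BHRXZ,V)=-45/16
5. join BHRXZ+V (d=-45/16) ⇒ BHRVXZ; edges |BHRXZ|=-45/32, |V|=-45/32
final tree: (((B:41/16,X:7/16):85/16,((H:19/4,Z:13/4):31/6,R:-8/3):321/16):-45/32,V:-45/32)
total length: 577/16

19/4,13/4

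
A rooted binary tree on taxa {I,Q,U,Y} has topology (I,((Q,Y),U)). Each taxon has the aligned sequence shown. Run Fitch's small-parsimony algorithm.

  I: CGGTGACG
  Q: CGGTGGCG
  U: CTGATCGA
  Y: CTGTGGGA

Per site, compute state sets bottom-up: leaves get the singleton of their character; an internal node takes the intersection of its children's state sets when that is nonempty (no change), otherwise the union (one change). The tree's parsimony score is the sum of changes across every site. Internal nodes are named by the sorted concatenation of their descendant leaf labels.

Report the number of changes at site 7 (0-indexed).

2

[col 0] QY: children Q:{C}, Y:{C} ∩→ {C}; cost 0
[col 0] QUY: children QY:{C}, U:{C} ∩→ {C}; cost 0
[col 0] IQUY: children I:{C}, QUY:{C} ∩→ {C}; cost 0
[col 1] QY: children Q:{G}, Y:{T} ∪→ {G,T}; cost 1
[col 1] QUY: children QY:{G,T}, U:{T} ∩→ {T}; cost 0
[col 1] IQUY: children I:{G}, QUY:{T} ∪→ {G,T}; cost 1
[col 2] QY: children Q:{G}, Y:{G} ∩→ {G}; cost 0
[col 2] QUY: children QY:{G}, U:{G} ∩→ {G}; cost 0
[col 2] IQUY: children I:{G}, QUY:{G} ∩→ {G}; cost 0
[col 3] QY: children Q:{T}, Y:{T} ∩→ {T}; cost 0
[col 3] QUY: children QY:{T}, U:{A} ∪→ {A,T}; cost 1
[col 3] IQUY: children I:{T}, QUY:{A,T} ∩→ {T}; cost 0
[col 4] QY: children Q:{G}, Y:{G} ∩→ {G}; cost 0
[col 4] QUY: children QY:{G}, U:{T} ∪→ {G,T}; cost 1
[col 4] IQUY: children I:{G}, QUY:{G,T} ∩→ {G}; cost 0
[col 5] QY: children Q:{G}, Y:{G} ∩→ {G}; cost 0
[col 5] QUY: children QY:{G}, U:{C} ∪→ {C,G}; cost 1
[col 5] IQUY: children I:{A}, QUY:{C,G} ∪→ {A,C,G}; cost 1
[col 6] QY: children Q:{C}, Y:{G} ∪→ {C,G}; cost 1
[col 6] QUY: children QY:{C,G}, U:{G} ∩→ {G}; cost 0
[col 6] IQUY: children I:{C}, QUY:{G} ∪→ {C,G}; cost 1
[col 7] QY: children Q:{G}, Y:{A} ∪→ {A,G}; cost 1
[col 7] QUY: children QY:{A,G}, U:{A} ∩→ {A}; cost 0
[col 7] IQUY: children I:{G}, QUY:{A} ∪→ {A,G}; cost 1
per-site changes: [0, 2, 0, 1, 1, 2, 2, 2]; total = 10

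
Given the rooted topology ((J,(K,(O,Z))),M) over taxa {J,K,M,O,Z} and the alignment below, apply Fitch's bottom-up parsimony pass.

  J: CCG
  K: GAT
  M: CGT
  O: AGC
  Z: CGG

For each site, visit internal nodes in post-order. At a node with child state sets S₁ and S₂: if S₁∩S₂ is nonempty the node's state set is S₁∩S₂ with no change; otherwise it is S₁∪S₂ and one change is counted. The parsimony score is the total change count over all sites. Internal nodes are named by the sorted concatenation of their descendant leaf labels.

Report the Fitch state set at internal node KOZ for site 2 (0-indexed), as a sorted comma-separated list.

C,G,T

[col 0] OZ: children O:{A}, Z:{C} ∪→ {A,C}; cost 1
[col 0] KOZ: children K:{G}, OZ:{A,C} ∪→ {A,C,G}; cost 1
[col 0] JKOZ: children J:{C}, KOZ:{A,C,G} ∩→ {C}; cost 0
[col 0] JKMOZ: children JKOZ:{C}, M:{C} ∩→ {C}; cost 0
[col 1] OZ: children O:{G}, Z:{G} ∩→ {G}; cost 0
[col 1] KOZ: children K:{A}, OZ:{G} ∪→ {A,G}; cost 1
[col 1] JKOZ: children J:{C}, KOZ:{A,G} ∪→ {A,C,G}; cost 1
[col 1] JKMOZ: children JKOZ:{A,C,G}, M:{G} ∩→ {G}; cost 0
[col 2] OZ: children O:{C}, Z:{G} ∪→ {C,G}; cost 1
[col 2] KOZ: children K:{T}, OZ:{C,G} ∪→ {C,G,T}; cost 1
[col 2] JKOZ: children J:{G}, KOZ:{C,G,T} ∩→ {G}; cost 0
[col 2] JKMOZ: children JKOZ:{G}, M:{T} ∪→ {G,T}; cost 1
per-site changes: [2, 2, 3]; total = 7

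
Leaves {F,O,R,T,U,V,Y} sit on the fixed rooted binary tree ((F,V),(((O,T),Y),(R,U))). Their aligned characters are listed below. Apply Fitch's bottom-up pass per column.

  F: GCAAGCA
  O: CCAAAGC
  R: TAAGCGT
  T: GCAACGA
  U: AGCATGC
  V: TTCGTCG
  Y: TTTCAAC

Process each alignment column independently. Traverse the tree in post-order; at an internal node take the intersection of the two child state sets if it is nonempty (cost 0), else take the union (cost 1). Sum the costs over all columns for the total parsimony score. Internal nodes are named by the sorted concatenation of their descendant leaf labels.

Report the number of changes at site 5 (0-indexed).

2

site 0, node FV: F={G} ∪ V={T} → {G,T} (+1)
site 0, node OT: O={C} ∪ T={G} → {C,G} (+1)
site 0, node OTY: OT={C,G} ∪ Y={T} → {C,G,T} (+1)
site 0, node RU: R={T} ∪ U={A} → {A,T} (+1)
site 0, node ORTUY: OTY={C,G,T} ∩ RU={A,T} → {T} (+0)
site 0, node FORTUVY: FV={G,T} ∩ ORTUY={T} → {T} (+0)
site 1, node FV: F={C} ∪ V={T} → {C,T} (+1)
site 1, node OT: O={C} ∩ T={C} → {C} (+0)
site 1, node OTY: OT={C} ∪ Y={T} → {C,T} (+1)
site 1, node RU: R={A} ∪ U={G} → {A,G} (+1)
site 1, node ORTUY: OTY={C,T} ∪ RU={A,G} → {A,C,G,T} (+1)
site 1, node FORTUVY: FV={C,T} ∩ ORTUY={A,C,G,T} → {C,T} (+0)
site 2, node FV: F={A} ∪ V={C} → {A,C} (+1)
site 2, node OT: O={A} ∩ T={A} → {A} (+0)
site 2, node OTY: OT={A} ∪ Y={T} → {A,T} (+1)
site 2, node RU: R={A} ∪ U={C} → {A,C} (+1)
site 2, node ORTUY: OTY={A,T} ∩ RU={A,C} → {A} (+0)
site 2, node FORTUVY: FV={A,C} ∩ ORTUY={A} → {A} (+0)
site 3, node FV: F={A} ∪ V={G} → {A,G} (+1)
site 3, node OT: O={A} ∩ T={A} → {A} (+0)
site 3, node OTY: OT={A} ∪ Y={C} → {A,C} (+1)
site 3, node RU: R={G} ∪ U={A} → {A,G} (+1)
site 3, node ORTUY: OTY={A,C} ∩ RU={A,G} → {A} (+0)
site 3, node FORTUVY: FV={A,G} ∩ ORTUY={A} → {A} (+0)
site 4, node FV: F={G} ∪ V={T} → {G,T} (+1)
site 4, node OT: O={A} ∪ T={C} → {A,C} (+1)
site 4, node OTY: OT={A,C} ∩ Y={A} → {A} (+0)
site 4, node RU: R={C} ∪ U={T} → {C,T} (+1)
site 4, node ORTUY: OTY={A} ∪ RU={C,T} → {A,C,T} (+1)
site 4, node FORTUVY: FV={G,T} ∩ ORTUY={A,C,T} → {T} (+0)
site 5, node FV: F={C} ∩ V={C} → {C} (+0)
site 5, node OT: O={G} ∩ T={G} → {G} (+0)
site 5, node OTY: OT={G} ∪ Y={A} → {A,G} (+1)
site 5, node RU: R={G} ∩ U={G} → {G} (+0)
site 5, node ORTUY: OTY={A,G} ∩ RU={G} → {G} (+0)
site 5, node FORTUVY: FV={C} ∪ ORTUY={G} → {C,G} (+1)
site 6, node FV: F={A} ∪ V={G} → {A,G} (+1)
site 6, node OT: O={C} ∪ T={A} → {A,C} (+1)
site 6, node OTY: OT={A,C} ∩ Y={C} → {C} (+0)
site 6, node RU: R={T} ∪ U={C} → {C,T} (+1)
site 6, node ORTUY: OTY={C} ∩ RU={C,T} → {C} (+0)
site 6, node FORTUVY: FV={A,G} ∪ ORTUY={C} → {A,C,G} (+1)
per-site changes: [4, 4, 3, 3, 4, 2, 4]; total = 24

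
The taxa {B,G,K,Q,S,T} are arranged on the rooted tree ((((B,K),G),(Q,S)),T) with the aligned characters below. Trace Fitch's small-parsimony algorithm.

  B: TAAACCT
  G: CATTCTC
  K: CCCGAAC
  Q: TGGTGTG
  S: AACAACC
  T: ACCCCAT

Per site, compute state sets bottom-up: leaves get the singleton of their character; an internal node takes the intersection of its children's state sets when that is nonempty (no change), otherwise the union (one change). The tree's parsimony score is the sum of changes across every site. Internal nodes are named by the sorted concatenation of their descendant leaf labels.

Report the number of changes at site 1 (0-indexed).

site 0, node BK: B={T} ∪ K={C} → {C,T} (+1)
site 0, node BGK: BK={C,T} ∩ G={C} → {C} (+0)
site 0, node QS: Q={T} ∪ S={A} → {A,T} (+1)
site 0, node BGKQS: BGK={C} ∪ QS={A,T} → {A,C,T} (+1)
site 0, node BGKQST: BGKQS={A,C,T} ∩ T={A} → {A} (+0)
site 1, node BK: B={A} ∪ K={C} → {A,C} (+1)
site 1, node BGK: BK={A,C} ∩ G={A} → {A} (+0)
site 1, node QS: Q={G} ∪ S={A} → {A,G} (+1)
site 1, node BGKQS: BGK={A} ∩ QS={A,G} → {A} (+0)
site 1, node BGKQST: BGKQS={A} ∪ T={C} → {A,C} (+1)
site 2, node BK: B={A} ∪ K={C} → {A,C} (+1)
site 2, node BGK: BK={A,C} ∪ G={T} → {A,C,T} (+1)
site 2, node QS: Q={G} ∪ S={C} → {C,G} (+1)
site 2, node BGKQS: BGK={A,C,T} ∩ QS={C,G} → {C} (+0)
site 2, node BGKQST: BGKQS={C} ∩ T={C} → {C} (+0)
site 3, node BK: B={A} ∪ K={G} → {A,G} (+1)
site 3, node BGK: BK={A,G} ∪ G={T} → {A,G,T} (+1)
site 3, node QS: Q={T} ∪ S={A} → {A,T} (+1)
site 3, node BGKQS: BGK={A,G,T} ∩ QS={A,T} → {A,T} (+0)
site 3, node BGKQST: BGKQS={A,T} ∪ T={C} → {A,C,T} (+1)
site 4, node BK: B={C} ∪ K={A} → {A,C} (+1)
site 4, node BGK: BK={A,C} ∩ G={C} → {C} (+0)
site 4, node QS: Q={G} ∪ S={A} → {A,G} (+1)
site 4, node BGKQS: BGK={C} ∪ QS={A,G} → {A,C,G} (+1)
site 4, node BGKQST: BGKQS={A,C,G} ∩ T={C} → {C} (+0)
site 5, node BK: B={C} ∪ K={A} → {A,C} (+1)
site 5, node BGK: BK={A,C} ∪ G={T} → {A,C,T} (+1)
site 5, node QS: Q={T} ∪ S={C} → {C,T} (+1)
site 5, node BGKQS: BGK={A,C,T} ∩ QS={C,T} → {C,T} (+0)
site 5, node BGKQST: BGKQS={C,T} ∪ T={A} → {A,C,T} (+1)
site 6, node BK: B={T} ∪ K={C} → {C,T} (+1)
site 6, node BGK: BK={C,T} ∩ G={C} → {C} (+0)
site 6, node QS: Q={G} ∪ S={C} → {C,G} (+1)
site 6, node BGKQS: BGK={C} ∩ QS={C,G} → {C} (+0)
site 6, node BGKQST: BGKQS={C} ∪ T={T} → {C,T} (+1)
per-site changes: [3, 3, 3, 4, 3, 4, 3]; total = 23

3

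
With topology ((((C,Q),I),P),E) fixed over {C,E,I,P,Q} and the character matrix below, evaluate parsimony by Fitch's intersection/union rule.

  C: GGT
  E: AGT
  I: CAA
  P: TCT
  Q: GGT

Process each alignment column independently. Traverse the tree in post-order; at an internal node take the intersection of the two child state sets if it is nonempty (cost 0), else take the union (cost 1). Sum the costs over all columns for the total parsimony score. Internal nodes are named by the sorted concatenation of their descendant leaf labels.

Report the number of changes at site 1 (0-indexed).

2

[col 0] CQ: children C:{G}, Q:{G} ∩→ {G}; cost 0
[col 0] CIQ: children CQ:{G}, I:{C} ∪→ {C,G}; cost 1
[col 0] CIPQ: children CIQ:{C,G}, P:{T} ∪→ {C,G,T}; cost 1
[col 0] CEIPQ: children CIPQ:{C,G,T}, E:{A} ∪→ {A,C,G,T}; cost 1
[col 1] CQ: children C:{G}, Q:{G} ∩→ {G}; cost 0
[col 1] CIQ: children CQ:{G}, I:{A} ∪→ {A,G}; cost 1
[col 1] CIPQ: children CIQ:{A,G}, P:{C} ∪→ {A,C,G}; cost 1
[col 1] CEIPQ: children CIPQ:{A,C,G}, E:{G} ∩→ {G}; cost 0
[col 2] CQ: children C:{T}, Q:{T} ∩→ {T}; cost 0
[col 2] CIQ: children CQ:{T}, I:{A} ∪→ {A,T}; cost 1
[col 2] CIPQ: children CIQ:{A,T}, P:{T} ∩→ {T}; cost 0
[col 2] CEIPQ: children CIPQ:{T}, E:{T} ∩→ {T}; cost 0
per-site changes: [3, 2, 1]; total = 6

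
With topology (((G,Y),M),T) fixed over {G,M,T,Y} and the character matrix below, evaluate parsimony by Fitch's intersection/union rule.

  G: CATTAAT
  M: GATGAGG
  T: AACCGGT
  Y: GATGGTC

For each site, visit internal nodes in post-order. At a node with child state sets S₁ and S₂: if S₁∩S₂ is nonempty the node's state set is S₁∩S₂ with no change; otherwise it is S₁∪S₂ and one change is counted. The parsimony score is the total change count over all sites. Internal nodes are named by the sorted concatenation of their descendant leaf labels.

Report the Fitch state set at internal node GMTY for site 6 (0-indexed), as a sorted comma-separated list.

GY@0: {C} ∪ {G} = {C,G} (union, +1)
GMY@0: {C,G} ∩ {G} = {G} (intersection, +0)
GMTY@0: {G} ∪ {A} = {A,G} (union, +1)
GY@1: {A} ∩ {A} = {A} (intersection, +0)
GMY@1: {A} ∩ {A} = {A} (intersection, +0)
GMTY@1: {A} ∩ {A} = {A} (intersection, +0)
GY@2: {T} ∩ {T} = {T} (intersection, +0)
GMY@2: {T} ∩ {T} = {T} (intersection, +0)
GMTY@2: {T} ∪ {C} = {C,T} (union, +1)
GY@3: {T} ∪ {G} = {G,T} (union, +1)
GMY@3: {G,T} ∩ {G} = {G} (intersection, +0)
GMTY@3: {G} ∪ {C} = {C,G} (union, +1)
GY@4: {A} ∪ {G} = {A,G} (union, +1)
GMY@4: {A,G} ∩ {A} = {A} (intersection, +0)
GMTY@4: {A} ∪ {G} = {A,G} (union, +1)
GY@5: {A} ∪ {T} = {A,T} (union, +1)
GMY@5: {A,T} ∪ {G} = {A,G,T} (union, +1)
GMTY@5: {A,G,T} ∩ {G} = {G} (intersection, +0)
GY@6: {T} ∪ {C} = {C,T} (union, +1)
GMY@6: {C,T} ∪ {G} = {C,G,T} (union, +1)
GMTY@6: {C,G,T} ∩ {T} = {T} (intersection, +0)
per-site changes: [2, 0, 1, 2, 2, 2, 2]; total = 11

T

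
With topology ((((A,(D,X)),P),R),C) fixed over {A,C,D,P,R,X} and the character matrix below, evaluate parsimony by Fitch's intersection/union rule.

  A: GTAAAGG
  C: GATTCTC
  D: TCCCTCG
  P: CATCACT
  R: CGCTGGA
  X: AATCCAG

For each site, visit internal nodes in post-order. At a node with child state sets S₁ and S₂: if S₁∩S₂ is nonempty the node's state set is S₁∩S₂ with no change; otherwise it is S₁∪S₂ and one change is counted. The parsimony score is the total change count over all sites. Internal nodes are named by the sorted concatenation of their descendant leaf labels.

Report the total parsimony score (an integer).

23

DX@0: {T} ∪ {A} = {A,T} (union, +1)
ADX@0: {G} ∪ {A,T} = {A,G,T} (union, +1)
ADPX@0: {A,G,T} ∪ {C} = {A,C,G,T} (union, +1)
ADPRX@0: {A,C,G,T} ∩ {C} = {C} (intersection, +0)
ACDPRX@0: {C} ∪ {G} = {C,G} (union, +1)
DX@1: {C} ∪ {A} = {A,C} (union, +1)
ADX@1: {T} ∪ {A,C} = {A,C,T} (union, +1)
ADPX@1: {A,C,T} ∩ {A} = {A} (intersection, +0)
ADPRX@1: {A} ∪ {G} = {A,G} (union, +1)
ACDPRX@1: {A,G} ∩ {A} = {A} (intersection, +0)
DX@2: {C} ∪ {T} = {C,T} (union, +1)
ADX@2: {A} ∪ {C,T} = {A,C,T} (union, +1)
ADPX@2: {A,C,T} ∩ {T} = {T} (intersection, +0)
ADPRX@2: {T} ∪ {C} = {C,T} (union, +1)
ACDPRX@2: {C,T} ∩ {T} = {T} (intersection, +0)
DX@3: {C} ∩ {C} = {C} (intersection, +0)
ADX@3: {A} ∪ {C} = {A,C} (union, +1)
ADPX@3: {A,C} ∩ {C} = {C} (intersection, +0)
ADPRX@3: {C} ∪ {T} = {C,T} (union, +1)
ACDPRX@3: {C,T} ∩ {T} = {T} (intersection, +0)
DX@4: {T} ∪ {C} = {C,T} (union, +1)
ADX@4: {A} ∪ {C,T} = {A,C,T} (union, +1)
ADPX@4: {A,C,T} ∩ {A} = {A} (intersection, +0)
ADPRX@4: {A} ∪ {G} = {A,G} (union, +1)
ACDPRX@4: {A,G} ∪ {C} = {A,C,G} (union, +1)
DX@5: {C} ∪ {A} = {A,C} (union, +1)
ADX@5: {G} ∪ {A,C} = {A,C,G} (union, +1)
ADPX@5: {A,C,G} ∩ {C} = {C} (intersection, +0)
ADPRX@5: {C} ∪ {G} = {C,G} (union, +1)
ACDPRX@5: {C,G} ∪ {T} = {C,G,T} (union, +1)
DX@6: {G} ∩ {G} = {G} (intersection, +0)
ADX@6: {G} ∩ {G} = {G} (intersection, +0)
ADPX@6: {G} ∪ {T} = {G,T} (union, +1)
ADPRX@6: {G,T} ∪ {A} = {A,G,T} (union, +1)
ACDPRX@6: {A,G,T} ∪ {C} = {A,C,G,T} (union, +1)
per-site changes: [4, 3, 3, 2, 4, 4, 3]; total = 23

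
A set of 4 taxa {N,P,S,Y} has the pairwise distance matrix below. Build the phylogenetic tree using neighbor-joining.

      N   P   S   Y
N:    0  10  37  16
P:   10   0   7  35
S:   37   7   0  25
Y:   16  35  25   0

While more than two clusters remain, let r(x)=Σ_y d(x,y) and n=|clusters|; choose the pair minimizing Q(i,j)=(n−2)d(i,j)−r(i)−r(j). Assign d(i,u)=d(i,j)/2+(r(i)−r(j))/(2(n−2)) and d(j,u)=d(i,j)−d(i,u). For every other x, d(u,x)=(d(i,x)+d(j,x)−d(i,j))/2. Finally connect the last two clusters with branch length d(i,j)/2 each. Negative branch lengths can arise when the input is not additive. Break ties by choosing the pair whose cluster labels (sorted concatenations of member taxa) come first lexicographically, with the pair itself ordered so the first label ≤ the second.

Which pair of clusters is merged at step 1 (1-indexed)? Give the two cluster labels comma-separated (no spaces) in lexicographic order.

N,Y

iteration 1: select N,Y (d=16, Q=-107); attach at lengths (19/4, 45/4); label the merged cluster NY
  updated: d(NY,P)=29/2, d(NY,S)=23
iteration 2: select NY,P (d=29/2, Q=-89/2); attach at lengths (61/4, -3/4); label the merged cluster NPY
  updated: d(NPY,S)=31/4
iteration 3: select NPY,S (d=31/4); attach at lengths (31/8, 31/8); label the merged cluster NPSY
final tree: (((N:19/4,Y:45/4):61/4,P:-3/4):31/8,S:31/8)
total length: 153/4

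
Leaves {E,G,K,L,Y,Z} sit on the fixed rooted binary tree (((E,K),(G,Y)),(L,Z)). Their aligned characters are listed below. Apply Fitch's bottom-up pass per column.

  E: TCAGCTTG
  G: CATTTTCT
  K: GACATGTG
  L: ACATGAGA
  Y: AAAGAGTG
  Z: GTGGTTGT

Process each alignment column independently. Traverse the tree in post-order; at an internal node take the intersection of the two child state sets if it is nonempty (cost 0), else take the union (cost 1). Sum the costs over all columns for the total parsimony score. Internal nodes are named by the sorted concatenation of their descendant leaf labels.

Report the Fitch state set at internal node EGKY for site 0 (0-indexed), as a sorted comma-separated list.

site 0, node EK: E={T} ∪ K={G} → {G,T} (+1)
site 0, node GY: G={C} ∪ Y={A} → {A,C} (+1)
site 0, node EGKY: EK={G,T} ∪ GY={A,C} → {A,C,G,T} (+1)
site 0, node LZ: L={A} ∪ Z={G} → {A,G} (+1)
site 0, node EGKLYZ: EGKY={A,C,G,T} ∩ LZ={A,G} → {A,G} (+0)
site 1, node EK: E={C} ∪ K={A} → {A,C} (+1)
site 1, node GY: G={A} ∩ Y={A} → {A} (+0)
site 1, node EGKY: EK={A,C} ∩ GY={A} → {A} (+0)
site 1, node LZ: L={C} ∪ Z={T} → {C,T} (+1)
site 1, node EGKLYZ: EGKY={A} ∪ LZ={C,T} → {A,C,T} (+1)
site 2, node EK: E={A} ∪ K={C} → {A,C} (+1)
site 2, node GY: G={T} ∪ Y={A} → {A,T} (+1)
site 2, node EGKY: EK={A,C} ∩ GY={A,T} → {A} (+0)
site 2, node LZ: L={A} ∪ Z={G} → {A,G} (+1)
site 2, node EGKLYZ: EGKY={A} ∩ LZ={A,G} → {A} (+0)
site 3, node EK: E={G} ∪ K={A} → {A,G} (+1)
site 3, node GY: G={T} ∪ Y={G} → {G,T} (+1)
site 3, node EGKY: EK={A,G} ∩ GY={G,T} → {G} (+0)
site 3, node LZ: L={T} ∪ Z={G} → {G,T} (+1)
site 3, node EGKLYZ: EGKY={G} ∩ LZ={G,T} → {G} (+0)
site 4, node EK: E={C} ∪ K={T} → {C,T} (+1)
site 4, node GY: G={T} ∪ Y={A} → {A,T} (+1)
site 4, node EGKY: EK={C,T} ∩ GY={A,T} → {T} (+0)
site 4, node LZ: L={G} ∪ Z={T} → {G,T} (+1)
site 4, node EGKLYZ: EGKY={T} ∩ LZ={G,T} → {T} (+0)
site 5, node EK: E={T} ∪ K={G} → {G,T} (+1)
site 5, node GY: G={T} ∪ Y={G} → {G,T} (+1)
site 5, node EGKY: EK={G,T} ∩ GY={G,T} → {G,T} (+0)
site 5, node LZ: L={A} ∪ Z={T} → {A,T} (+1)
site 5, node EGKLYZ: EGKY={G,T} ∩ LZ={A,T} → {T} (+0)
site 6, node EK: E={T} ∩ K={T} → {T} (+0)
site 6, node GY: G={C} ∪ Y={T} → {C,T} (+1)
site 6, node EGKY: EK={T} ∩ GY={C,T} → {T} (+0)
site 6, node LZ: L={G} ∩ Z={G} → {G} (+0)
site 6, node EGKLYZ: EGKY={T} ∪ LZ={G} → {G,T} (+1)
site 7, node EK: E={G} ∩ K={G} → {G} (+0)
site 7, node GY: G={T} ∪ Y={G} → {G,T} (+1)
site 7, node EGKY: EK={G} ∩ GY={G,T} → {G} (+0)
site 7, node LZ: L={A} ∪ Z={T} → {A,T} (+1)
site 7, node EGKLYZ: EGKY={G} ∪ LZ={A,T} → {A,G,T} (+1)
per-site changes: [4, 3, 3, 3, 3, 3, 2, 3]; total = 24

A,C,G,T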